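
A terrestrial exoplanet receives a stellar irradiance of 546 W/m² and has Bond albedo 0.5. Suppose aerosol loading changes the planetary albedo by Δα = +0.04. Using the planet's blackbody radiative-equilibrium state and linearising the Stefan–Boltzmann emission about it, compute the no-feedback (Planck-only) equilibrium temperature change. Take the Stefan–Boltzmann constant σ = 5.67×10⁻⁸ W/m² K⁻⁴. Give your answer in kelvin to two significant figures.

Unperturbed T_e = [546.0·(1−0.5)/(4σ)]^¼ = 186.3 K.
TOA radiative forcing: ΔF = −S·Δα/4 = −546.0·(+0.04)/4 = -5.460 W/m².
Linearising σT⁴ gives d(σT⁴)/dT = 4σT_e³ = 1.466 W/m² per K.
So ΔT₀ = -5.460/1.466 = -3.73 K.

-3.7 kelvin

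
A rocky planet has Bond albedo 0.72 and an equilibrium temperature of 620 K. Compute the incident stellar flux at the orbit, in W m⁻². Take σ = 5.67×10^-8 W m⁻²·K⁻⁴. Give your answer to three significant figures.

1.20×10^5 W m⁻²

From S(1−α)/4 = σT⁴: S = 4σT⁴/(1−α).
σT⁴ = 5.67×10⁻⁸·(620)⁴ = 8378 W m⁻².
S = 4·8378/0.28 = 1.197×10^5 W m⁻².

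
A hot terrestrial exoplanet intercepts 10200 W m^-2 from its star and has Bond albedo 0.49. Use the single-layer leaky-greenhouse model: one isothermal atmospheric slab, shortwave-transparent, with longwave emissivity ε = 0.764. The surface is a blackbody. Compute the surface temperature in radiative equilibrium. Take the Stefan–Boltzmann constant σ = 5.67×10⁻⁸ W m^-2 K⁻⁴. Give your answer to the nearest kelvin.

439 K

The planet radiates to space at T_e = [S(1−α)/(4σ)]^(1/4) = 389.2 K.
Surface balance with a leaky layer gives σT_s⁴ = σT_e⁴·2/(2−ε), so T_s = T_e·[2/(2−0.764)]^(1/4) = 438.9 K.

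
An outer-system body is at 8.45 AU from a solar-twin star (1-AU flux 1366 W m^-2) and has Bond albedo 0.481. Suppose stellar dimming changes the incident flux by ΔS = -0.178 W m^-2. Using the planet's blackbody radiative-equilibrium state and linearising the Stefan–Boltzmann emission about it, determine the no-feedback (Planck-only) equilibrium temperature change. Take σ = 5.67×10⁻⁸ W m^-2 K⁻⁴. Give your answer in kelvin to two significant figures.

Irradiance scales as 1/d², so S = 1366 W m^-2 × (1/8.45)² = 19.13 W m^-2.
Reference equilibrium: T_e = [S(1−α)/(4σ)]^(1/4) = 81.34 K.
Only a fraction (1−α) is absorbed and it's spread over 4πR², so ΔF = (1−α)ΔS/4 = -0.02310 W m^-2.
The Planck feedback parameter is 4σT_e³ = 0.1221 W m^-2/K.
Hence the no-feedback warming is ΔF/(4σT_e³) = -0.189 K.

-0.19 K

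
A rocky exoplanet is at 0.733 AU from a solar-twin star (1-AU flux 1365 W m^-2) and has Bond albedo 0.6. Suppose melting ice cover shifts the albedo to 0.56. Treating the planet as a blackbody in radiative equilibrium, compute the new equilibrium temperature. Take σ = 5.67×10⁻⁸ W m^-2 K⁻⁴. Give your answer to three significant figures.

Irradiance scales as 1/d², so S = 1365 W m^-2 × (1/0.733)² = 2541 W m^-2.
With the new albedo, S(1−α₂)/4 = 279.5 W m^-2, so T₂ = 265.0 K.

265 K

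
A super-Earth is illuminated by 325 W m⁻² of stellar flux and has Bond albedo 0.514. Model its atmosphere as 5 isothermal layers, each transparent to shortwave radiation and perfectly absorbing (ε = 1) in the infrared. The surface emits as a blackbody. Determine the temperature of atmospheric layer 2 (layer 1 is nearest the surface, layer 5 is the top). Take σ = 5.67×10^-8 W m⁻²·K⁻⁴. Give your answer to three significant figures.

OLR = S(1−α)/4 = 39.49 W m⁻²; the top layer radiates at T_e = 162.4 K.
The net upward flux σT_e⁴ is constant between every pair of levels, so T_k⁴ = (N+1−k)T_e⁴.
With k = 2: T_2 = (5+1−2)^¼·162.4 K = 229.7 K.

230 K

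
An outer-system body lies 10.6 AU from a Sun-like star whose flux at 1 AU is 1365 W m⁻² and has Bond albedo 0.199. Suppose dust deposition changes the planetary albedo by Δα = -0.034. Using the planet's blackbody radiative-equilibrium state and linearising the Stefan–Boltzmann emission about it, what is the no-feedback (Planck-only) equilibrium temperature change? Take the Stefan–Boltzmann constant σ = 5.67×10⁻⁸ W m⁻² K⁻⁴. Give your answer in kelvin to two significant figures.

By the inverse-square law, S = 1365/10.6² = 12.15 W m⁻².
Reference equilibrium: T_e = [S(1−α)/(4σ)]^(1/4) = 80.93 K.
TOA radiative forcing: ΔF = −S·Δα/4 = −12.15·(-0.034)/4 = 0.1033 W m⁻².
Planck response: λ_P = 4σT_e³ = 4·5.67×10⁻⁸·(80.93)³ = 0.1202 W m⁻²/K.
So ΔT₀ = 0.1033/0.1202 = 0.859 K.

0.86 K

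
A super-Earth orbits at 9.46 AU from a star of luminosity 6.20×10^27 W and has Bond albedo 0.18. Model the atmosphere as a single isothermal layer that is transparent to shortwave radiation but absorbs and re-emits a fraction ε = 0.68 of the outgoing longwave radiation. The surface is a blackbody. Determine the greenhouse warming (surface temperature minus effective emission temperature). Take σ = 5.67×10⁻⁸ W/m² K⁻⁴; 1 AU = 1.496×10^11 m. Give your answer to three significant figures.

Orbital distance: d = 9.46 AU = 1.415×10^12 m.
S = L/(4πd²) = 246.3 W/m².
The planet radiates to space at T_e = [S(1−α)/(4σ)]^(1/4) = 172.8 K.
Surface balance with a leaky layer gives σT_s⁴ = σT_e⁴·2/(2−ε), so T_s = T_e·[2/(2−0.68)]^(1/4) = 191.7 K.
The atmosphere warms the surface by 18.91 K.

18.9 K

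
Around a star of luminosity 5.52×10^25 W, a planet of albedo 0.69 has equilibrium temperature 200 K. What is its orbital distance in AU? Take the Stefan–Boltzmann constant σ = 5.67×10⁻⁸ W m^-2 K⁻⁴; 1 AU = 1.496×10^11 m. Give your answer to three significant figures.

0.409 AU

Required flux: S = 4σT⁴/(1−α) = 1171 W m^-2.
From L = 4πd²S, d = √(5.52×10^25/(4π·1171)) = 6.126×10^10 m = 0.4095 AU.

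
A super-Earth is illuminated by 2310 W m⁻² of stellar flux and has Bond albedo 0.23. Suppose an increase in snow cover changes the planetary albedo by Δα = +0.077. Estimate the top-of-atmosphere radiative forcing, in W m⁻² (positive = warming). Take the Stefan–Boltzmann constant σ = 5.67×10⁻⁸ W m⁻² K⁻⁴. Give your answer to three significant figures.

-44.5 W m⁻²

ΔF = −(S/4)Δα = −(2310/4)×(+0.077) = -44.47 W m⁻².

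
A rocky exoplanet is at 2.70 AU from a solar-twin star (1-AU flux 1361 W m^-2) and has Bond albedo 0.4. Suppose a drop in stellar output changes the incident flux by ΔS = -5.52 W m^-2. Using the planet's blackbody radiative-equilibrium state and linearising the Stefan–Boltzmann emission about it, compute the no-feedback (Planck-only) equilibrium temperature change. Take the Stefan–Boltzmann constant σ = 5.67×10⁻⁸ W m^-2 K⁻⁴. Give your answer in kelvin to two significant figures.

Irradiance scales as 1/d², so S = 1361 W m^-2 × (1/2.70)² = 186.7 W m^-2.
The baseline emission temperature is T_e = 149.1 K.
ΔF = Δ[S(1−α)]/4 = (1−0.4)·-5.52/4 = -0.8280 W m^-2.
Planck response: λ_P = 4σT_e³ = 4·5.67×10⁻⁸·(149.1)³ = 0.7514 W m^-2/K.
So ΔT₀ = -0.8280/0.7514 = -1.10 K.

-1.1 K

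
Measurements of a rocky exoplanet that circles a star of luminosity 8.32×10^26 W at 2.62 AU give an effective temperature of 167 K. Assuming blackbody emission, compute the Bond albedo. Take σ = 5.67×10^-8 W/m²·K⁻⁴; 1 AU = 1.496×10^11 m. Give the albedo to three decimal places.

d = 2.62 × 1.496×10^11 m = 3.920×10^11 m.
S = L/(4πd²) = 431.0 W/m².
From σT⁴ = S(1−α)/4 we invert for α: 1−α = 4σT⁴/S.
σT⁴ = 44.10 W/m², so 4σT⁴ = 176.4 W/m².
1−α = 176.4/431.0 = 0.4093, so α = 0.5907.

0.591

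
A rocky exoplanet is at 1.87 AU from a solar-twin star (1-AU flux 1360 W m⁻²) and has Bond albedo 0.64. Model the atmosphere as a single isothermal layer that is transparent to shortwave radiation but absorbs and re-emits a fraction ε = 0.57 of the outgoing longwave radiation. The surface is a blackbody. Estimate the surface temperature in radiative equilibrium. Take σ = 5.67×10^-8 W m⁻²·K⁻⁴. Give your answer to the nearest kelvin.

171 K

Flux at the orbit: S = 1360/(1.87)² = 388.9 W m⁻².
At the top of the atmosphere, σT_e⁴ = S(1−α)/4 = 35.00 W m⁻², giving T_e = 157.6 K.
Surface balance with a leaky layer gives σT_s⁴ = σT_e⁴·2/(2−ε), so T_s = T_e·[2/(2−0.57)]^(1/4) = 171.4 K.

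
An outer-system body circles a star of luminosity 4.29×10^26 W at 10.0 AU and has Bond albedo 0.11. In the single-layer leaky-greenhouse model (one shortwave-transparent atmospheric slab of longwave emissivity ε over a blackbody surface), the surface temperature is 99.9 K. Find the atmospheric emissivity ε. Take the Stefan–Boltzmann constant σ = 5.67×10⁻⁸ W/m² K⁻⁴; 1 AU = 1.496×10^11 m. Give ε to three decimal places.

d = 10.0 × 1.496×10^11 m = 1.496×10^12 m.
Spreading L over a sphere of radius d: S = 4.29×10^26/(4π·1.50×10^12²) = 15.25 W/m².
TOA balance gives T_e = 87.96 K.
Inverting T_s⁴ = 2T_e⁴/(2−ε): (T_e/T_s)⁴ = 0.6010, so ε = 2(1 − 0.6010) = 0.7980.

0.798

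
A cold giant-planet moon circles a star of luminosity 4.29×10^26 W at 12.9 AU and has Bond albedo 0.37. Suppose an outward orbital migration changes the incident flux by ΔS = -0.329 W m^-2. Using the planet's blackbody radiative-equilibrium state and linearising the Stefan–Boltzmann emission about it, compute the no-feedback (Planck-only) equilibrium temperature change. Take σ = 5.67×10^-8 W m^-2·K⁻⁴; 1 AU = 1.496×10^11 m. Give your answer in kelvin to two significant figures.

-0.64 K

Orbital distance: d = 12.9 AU = 1.930×10^12 m.
Spreading L over a sphere of radius d: S = 4.29×10^26/(4π·1.93×10^12²) = 9.167 W m^-2.
Reference equilibrium: T_e = [S(1−α)/(4σ)]^(1/4) = 71.04 K.
TOA radiative forcing: ΔF = (1−α)ΔS/4 = 0.63·(-0.329)/4 = -0.05182 W m^-2.
Planck response: λ_P = 4σT_e³ = 4·5.67×10⁻⁸·(71.04)³ = 0.08130 W m^-2/K.
So ΔT₀ = -0.05182/0.08130 = -0.637 K.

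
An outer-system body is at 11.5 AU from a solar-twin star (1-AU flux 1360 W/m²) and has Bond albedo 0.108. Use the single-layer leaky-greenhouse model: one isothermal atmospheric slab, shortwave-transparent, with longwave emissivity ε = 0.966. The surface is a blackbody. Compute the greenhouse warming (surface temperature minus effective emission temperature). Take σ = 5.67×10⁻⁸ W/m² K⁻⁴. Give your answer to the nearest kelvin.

Flux at the orbit: S = 1360/(11.5)² = 10.28 W/m².
The planet radiates to space at T_e = [S(1−α)/(4σ)]^(1/4) = 79.75 K.
For a single slab of emissivity ε, T_s⁴ = 2T_e⁴/(2−ε); thus T_s = 79.75·(1.934)^(1/4) = 94.05 K.
The atmosphere warms the surface by 14.30 K.

14 K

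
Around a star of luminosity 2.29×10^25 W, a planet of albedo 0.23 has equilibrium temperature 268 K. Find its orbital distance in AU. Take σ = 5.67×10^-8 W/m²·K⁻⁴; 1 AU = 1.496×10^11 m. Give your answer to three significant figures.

0.231 AU

The flux needed for this T is 4σT⁴/(1−0.23) = 1519 W/m².
S = L/(4πd²) → d = √(L/4πS) = √(2.29×10^25/(4π·1519)) = 3.463×10^10 m = 0.2315 AU.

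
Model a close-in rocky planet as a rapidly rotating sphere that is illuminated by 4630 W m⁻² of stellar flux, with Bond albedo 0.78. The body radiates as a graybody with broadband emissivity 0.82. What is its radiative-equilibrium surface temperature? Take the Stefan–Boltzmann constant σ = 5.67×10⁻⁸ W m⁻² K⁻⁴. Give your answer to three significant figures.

The planet absorbs (1−α)S over its disc πR² and re-emits over 4πR², so the mean absorbed flux is (1−0.78)·4630/4 = 254.6 W m⁻².
Equating to εσT⁴ with ε = 0.82: T = (254.6/0.82σ)^(1/4) = 272.0 K.

272 K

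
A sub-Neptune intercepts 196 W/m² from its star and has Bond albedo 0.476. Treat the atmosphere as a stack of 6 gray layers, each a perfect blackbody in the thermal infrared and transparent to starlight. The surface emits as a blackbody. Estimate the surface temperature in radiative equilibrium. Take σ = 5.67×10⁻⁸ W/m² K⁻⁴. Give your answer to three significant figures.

237 K

OLR = S(1−α)/4 = 25.68 W/m²; the top layer radiates at T_e = 145.9 K.
With N = 6 opaque layers, T_s = (N+1)^(1/4)·T_e = 7^(1/4)·145.9 = 237.3 K.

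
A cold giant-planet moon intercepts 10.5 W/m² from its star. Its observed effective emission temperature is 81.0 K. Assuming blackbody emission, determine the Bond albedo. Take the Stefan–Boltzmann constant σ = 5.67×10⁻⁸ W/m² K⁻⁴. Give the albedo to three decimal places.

0.070

Energy balance: S(1−α)/4 = σT⁴, so 1−α = 4σT⁴/S.
4σT⁴ = 4·5.67×10⁻⁸·(81.0)⁴ = 9.763 W/m².
Hence α = 1 − 9.763/10.50 = 0.0702.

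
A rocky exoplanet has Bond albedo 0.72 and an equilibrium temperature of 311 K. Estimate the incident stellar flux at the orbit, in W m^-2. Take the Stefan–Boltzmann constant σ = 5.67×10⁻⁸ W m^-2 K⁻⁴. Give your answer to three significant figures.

Invert the energy balance for S: S = 4σT⁴/(1−α).
The emitted flux is σT⁴ = 530.4 W m^-2.
S = 4·530.4/0.28 = 7578 W m^-2.

7580 W m^-2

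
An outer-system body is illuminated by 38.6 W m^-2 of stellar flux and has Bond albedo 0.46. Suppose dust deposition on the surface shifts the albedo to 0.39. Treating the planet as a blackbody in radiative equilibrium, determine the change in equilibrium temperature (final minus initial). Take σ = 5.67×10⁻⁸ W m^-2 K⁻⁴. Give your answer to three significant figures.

3.03 kelvin

With α = 0.46, T₁ = 97.91 K.
Final:   T₂ = [S(1−0.39)/(4σ)]^(1/4) = 100.9 K.
Change: 100.9 − 97.91 = 3.030 K.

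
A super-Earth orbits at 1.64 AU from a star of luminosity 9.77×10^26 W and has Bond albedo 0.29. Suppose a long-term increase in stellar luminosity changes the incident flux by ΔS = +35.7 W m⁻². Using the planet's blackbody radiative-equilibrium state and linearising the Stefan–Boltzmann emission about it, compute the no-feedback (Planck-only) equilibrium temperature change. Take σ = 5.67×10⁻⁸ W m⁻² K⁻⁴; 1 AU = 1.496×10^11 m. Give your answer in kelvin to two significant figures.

1.7 K

d = 1.64 × 1.496×10^11 m = 2.453×10^11 m.
Spreading L over a sphere of radius d: S = 9.77×10^26/(4π·2.45×10^11²) = 1292 W m⁻².
The baseline emission temperature is T_e = 252.2 K.
TOA radiative forcing: ΔF = (1−α)ΔS/4 = 0.71·(+35.7)/4 = 6.337 W m⁻².
Linearising σT⁴ gives d(σT⁴)/dT = 4σT_e³ = 3.637 W m⁻² per K.
Hence the no-feedback warming is ΔF/(4σT_e³) = 1.74 K.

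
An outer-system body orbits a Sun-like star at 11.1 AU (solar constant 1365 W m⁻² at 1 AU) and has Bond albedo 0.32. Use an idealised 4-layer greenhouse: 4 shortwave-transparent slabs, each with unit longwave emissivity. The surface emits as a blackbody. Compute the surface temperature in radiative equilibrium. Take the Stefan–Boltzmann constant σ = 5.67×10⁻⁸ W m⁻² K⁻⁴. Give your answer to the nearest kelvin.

114 K

Irradiance scales as 1/d², so S = 1365 W m⁻² × (1/11.1)² = 11.08 W m⁻².
The effective emission temperature is T_e = [S(1−α)/(4σ)]^¼ = 75.92 K.
With N = 4 opaque layers, T_s = (N+1)^(1/4)·T_e = 5^(1/4)·75.92 = 113.5 K.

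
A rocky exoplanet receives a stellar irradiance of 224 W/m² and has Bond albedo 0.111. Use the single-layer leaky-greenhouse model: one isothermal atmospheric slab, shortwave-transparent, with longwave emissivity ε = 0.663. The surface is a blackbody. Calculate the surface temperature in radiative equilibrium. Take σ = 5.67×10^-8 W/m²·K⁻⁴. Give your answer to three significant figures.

Effective emission temperature (TOA balance): σT_e⁴ = S(1−α)/4 = 49.78 W/m² → T_e = 172.1 K.
For a single slab of emissivity ε, T_s⁴ = 2T_e⁴/(2−ε); thus T_s = 172.1·(1.496)^(1/4) = 190.4 K.

190 K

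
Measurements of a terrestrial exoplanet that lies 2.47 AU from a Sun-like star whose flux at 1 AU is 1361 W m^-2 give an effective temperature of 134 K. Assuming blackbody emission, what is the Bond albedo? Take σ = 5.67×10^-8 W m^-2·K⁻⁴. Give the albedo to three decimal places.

Irradiance scales as 1/d², so S = 1361 W m^-2 × (1/2.47)² = 223.1 W m^-2.
From σT⁴ = S(1−α)/4 we invert for α: 1−α = 4σT⁴/S.
σT⁴ = 18.28 W m^-2, so 4σT⁴ = 73.12 W m^-2.
1−α = 73.12/223.1 = 0.3278, so α = 0.6722.

0.672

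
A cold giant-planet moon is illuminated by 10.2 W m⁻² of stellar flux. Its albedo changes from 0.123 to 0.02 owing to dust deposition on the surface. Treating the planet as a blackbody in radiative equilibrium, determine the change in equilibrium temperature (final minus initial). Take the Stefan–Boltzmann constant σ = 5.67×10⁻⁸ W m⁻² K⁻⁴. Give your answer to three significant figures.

2.23 K

Initial: T₁ = [S(1−0.123)/(4σ)]^(1/4) = 79.25 K.
Final:   T₂ = [S(1−0.02)/(4σ)]^(1/4) = 81.48 K.
Change: 81.48 − 79.25 = 2.231 K.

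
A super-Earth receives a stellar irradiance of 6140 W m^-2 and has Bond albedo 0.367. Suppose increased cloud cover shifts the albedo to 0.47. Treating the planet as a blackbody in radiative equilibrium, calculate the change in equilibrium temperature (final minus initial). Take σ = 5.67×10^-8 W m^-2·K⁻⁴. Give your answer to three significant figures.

Initial: T₁ = [S(1−0.367)/(4σ)]^(1/4) = 361.8 K.
After:  T₂ = [6140·0.53/(4σ)]^(1/4) = 346.1 K.
Change: 346.1 − 361.8 = -15.71 K.

-15.7 K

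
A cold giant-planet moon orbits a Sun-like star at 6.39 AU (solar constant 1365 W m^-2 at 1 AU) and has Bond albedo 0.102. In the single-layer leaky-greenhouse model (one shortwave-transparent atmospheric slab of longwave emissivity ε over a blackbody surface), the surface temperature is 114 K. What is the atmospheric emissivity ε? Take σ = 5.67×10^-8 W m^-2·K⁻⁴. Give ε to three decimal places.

0.433

By the inverse-square law, S = 1365/6.39² = 33.43 W m^-2.
Effective temperature: T_e = [S(1−α)/(4σ)]^(1/4) = 107.3 K.
Since (2−ε)/2 = (T_e/T_s)⁴ = 0.7837, ε = 0.4326.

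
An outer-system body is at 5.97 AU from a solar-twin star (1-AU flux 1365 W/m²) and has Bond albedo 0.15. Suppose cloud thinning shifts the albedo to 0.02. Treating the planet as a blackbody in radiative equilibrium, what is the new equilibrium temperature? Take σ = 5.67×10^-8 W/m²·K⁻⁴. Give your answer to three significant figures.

Flux at the orbit: S = 1365/(5.97)² = 38.30 W/m².
New equilibrium: T₂ = [(1−0.02)·38.30/(4σ)]^(1/4) = 113.4 K.

113 K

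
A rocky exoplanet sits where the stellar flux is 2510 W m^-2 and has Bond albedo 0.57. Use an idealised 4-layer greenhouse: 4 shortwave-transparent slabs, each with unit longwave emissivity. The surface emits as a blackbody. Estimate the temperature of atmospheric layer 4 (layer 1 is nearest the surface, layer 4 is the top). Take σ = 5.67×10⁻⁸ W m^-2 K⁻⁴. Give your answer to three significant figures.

The effective emission temperature is T_e = [S(1−α)/(4σ)]^¼ = 262.6 K.
In the N-layer model, layer k (counted from the surface) has T_k = (N+1−k)^(1/4)·T_e.
With k = 4: T_4 = (4+1−4)^¼·262.6 K = 262.6 K.

263 K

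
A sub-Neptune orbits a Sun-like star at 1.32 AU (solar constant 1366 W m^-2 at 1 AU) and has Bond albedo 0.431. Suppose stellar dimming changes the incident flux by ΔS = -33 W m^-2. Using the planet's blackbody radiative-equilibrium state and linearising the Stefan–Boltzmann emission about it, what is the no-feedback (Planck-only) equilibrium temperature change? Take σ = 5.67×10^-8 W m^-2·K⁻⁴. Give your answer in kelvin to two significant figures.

-2.2 kelvin

By the inverse-square law, S = 1366/1.32² = 784.0 W m^-2.
Reference equilibrium: T_e = [S(1−α)/(4σ)]^(1/4) = 210.6 K.
Only a fraction (1−α) is absorbed and it's spread over 4πR², so ΔF = (1−α)ΔS/4 = -4.694 W m^-2.
Linearising σT⁴ gives d(σT⁴)/dT = 4σT_e³ = 2.118 W m^-2 per K.
ΔT₀ = ΔF/λ_P = -4.694/2.118 = -2.22 K.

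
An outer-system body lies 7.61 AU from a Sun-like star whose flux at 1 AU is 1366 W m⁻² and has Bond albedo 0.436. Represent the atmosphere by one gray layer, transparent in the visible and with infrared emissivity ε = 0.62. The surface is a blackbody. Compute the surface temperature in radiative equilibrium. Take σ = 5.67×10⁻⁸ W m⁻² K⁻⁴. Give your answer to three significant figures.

Flux at the orbit: S = 1366/(7.61)² = 23.59 W m⁻².
Effective emission temperature (TOA balance): σT_e⁴ = S(1−α)/4 = 3.326 W m⁻² → T_e = 87.51 K.
For a single slab of emissivity ε, T_s⁴ = 2T_e⁴/(2−ε); thus T_s = 87.51·(1.449)^(1/4) = 96.02 K.

96.0 K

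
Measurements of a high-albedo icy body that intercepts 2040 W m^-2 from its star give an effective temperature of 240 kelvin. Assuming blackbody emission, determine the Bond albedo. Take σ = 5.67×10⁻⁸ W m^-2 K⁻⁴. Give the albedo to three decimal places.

Rearranging the radiative balance, α = 1 − 4σT⁴/S.
4σT⁴ = 4·5.67×10⁻⁸·(240)⁴ = 752.5 W m^-2.
Hence α = 1 − 752.5/2040 = 0.6311.

0.631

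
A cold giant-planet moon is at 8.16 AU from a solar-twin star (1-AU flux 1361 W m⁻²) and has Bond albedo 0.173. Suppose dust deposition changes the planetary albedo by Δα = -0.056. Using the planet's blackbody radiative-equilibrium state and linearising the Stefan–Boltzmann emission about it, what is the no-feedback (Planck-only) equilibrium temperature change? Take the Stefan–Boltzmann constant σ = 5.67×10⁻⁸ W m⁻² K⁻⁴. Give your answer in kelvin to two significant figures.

By the inverse-square law, S = 1361/8.16² = 20.44 W m⁻².
The baseline emission temperature is T_e = 92.91 K.
TOA radiative forcing: ΔF = −S·Δα/4 = −20.44·(-0.056)/4 = 0.2862 W m⁻².
Linearising σT⁴ gives d(σT⁴)/dT = 4σT_e³ = 0.1819 W m⁻² per K.
ΔT₀ = ΔF/λ_P = 0.2862/0.1819 = 1.57 K.

1.6 K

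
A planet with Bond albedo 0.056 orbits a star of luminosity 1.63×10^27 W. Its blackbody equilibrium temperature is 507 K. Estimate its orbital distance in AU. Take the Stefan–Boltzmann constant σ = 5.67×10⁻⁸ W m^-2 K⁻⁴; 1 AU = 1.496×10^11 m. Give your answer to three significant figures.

The flux needed for this T is 4σT⁴/(1−0.056) = 15870 W m^-2.
From L = 4πd²S, d = √(1.63×10^27/(4π·15870)) = 9.039×10^10 m = 0.6042 AU.

0.604 AU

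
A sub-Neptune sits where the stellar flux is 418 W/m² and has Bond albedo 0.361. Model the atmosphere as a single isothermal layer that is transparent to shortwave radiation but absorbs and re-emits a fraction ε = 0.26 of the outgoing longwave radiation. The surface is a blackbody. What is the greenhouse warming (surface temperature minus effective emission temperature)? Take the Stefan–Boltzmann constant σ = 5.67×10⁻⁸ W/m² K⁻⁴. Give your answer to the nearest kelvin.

7 K

The planet radiates to space at T_e = [S(1−α)/(4σ)]^(1/4) = 185.3 K.
For a single slab of emissivity ε, T_s⁴ = 2T_e⁴/(2−ε); thus T_s = 185.3·(1.149)^(1/4) = 191.8 K.
T_s − T_e = 191.8 − 185.3 = 6.563 K.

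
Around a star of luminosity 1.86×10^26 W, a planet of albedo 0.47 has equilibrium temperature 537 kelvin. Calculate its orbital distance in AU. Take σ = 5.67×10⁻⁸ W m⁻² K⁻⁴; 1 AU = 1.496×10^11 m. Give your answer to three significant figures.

Required flux: S = 4σT⁴/(1−α) = 35580 W m⁻².
Then d = [L/(4πS)]^(1/2) = 2.039×10^10 m, i.e. 0.1363 AU.

0.136 AU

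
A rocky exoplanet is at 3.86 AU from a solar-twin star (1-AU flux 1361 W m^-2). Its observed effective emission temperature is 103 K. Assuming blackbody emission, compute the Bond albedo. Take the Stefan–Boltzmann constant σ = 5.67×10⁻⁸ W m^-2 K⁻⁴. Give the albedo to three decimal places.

0.721

By the inverse-square law, S = 1361/3.86² = 91.34 W m^-2.
Rearranging the radiative balance, α = 1 − 4σT⁴/S.
σT⁴ = 6.382 W m^-2, so 4σT⁴ = 25.53 W m^-2.
Hence α = 1 − 25.53/91.34 = 0.7205.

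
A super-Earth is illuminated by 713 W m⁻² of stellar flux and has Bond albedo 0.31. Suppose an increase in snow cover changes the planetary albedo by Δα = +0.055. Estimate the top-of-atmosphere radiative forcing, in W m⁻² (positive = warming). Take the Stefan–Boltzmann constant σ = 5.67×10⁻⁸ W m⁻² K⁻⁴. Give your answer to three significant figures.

-9.80 W m⁻²

TOA radiative forcing: ΔF = −S·Δα/4 = −713.0·(+0.055)/4 = -9.804 W m⁻².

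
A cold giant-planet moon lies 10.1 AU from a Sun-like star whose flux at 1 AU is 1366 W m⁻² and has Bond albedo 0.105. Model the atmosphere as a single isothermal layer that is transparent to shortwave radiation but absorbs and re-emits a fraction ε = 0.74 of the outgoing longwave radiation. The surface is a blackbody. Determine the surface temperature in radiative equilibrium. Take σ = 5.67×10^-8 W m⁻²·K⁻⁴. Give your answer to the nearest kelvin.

By the inverse-square law, S = 1366/10.1² = 13.39 W m⁻².
The planet radiates to space at T_e = [S(1−α)/(4σ)]^(1/4) = 85.26 K.
Surface balance with a leaky layer gives σT_s⁴ = σT_e⁴·2/(2−ε), so T_s = T_e·[2/(2−0.74)]^(1/4) = 95.70 K.

96 K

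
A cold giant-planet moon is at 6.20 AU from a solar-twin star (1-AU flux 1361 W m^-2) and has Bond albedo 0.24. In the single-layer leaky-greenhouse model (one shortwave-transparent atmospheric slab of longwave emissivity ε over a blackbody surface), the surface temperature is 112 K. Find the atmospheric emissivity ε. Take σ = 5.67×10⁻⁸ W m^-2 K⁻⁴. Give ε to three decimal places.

0.492

Irradiance scales as 1/d², so S = 1361 W m^-2 × (1/6.20)² = 35.41 W m^-2.
Effective temperature: T_e = [S(1−α)/(4σ)]^(1/4) = 104.4 K.
Since (2−ε)/2 = (T_e/T_s)⁴ = 0.7540, ε = 0.4920.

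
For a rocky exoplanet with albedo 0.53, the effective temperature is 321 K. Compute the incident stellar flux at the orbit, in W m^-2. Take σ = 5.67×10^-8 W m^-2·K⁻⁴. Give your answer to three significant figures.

5120 W m^-2

Invert the energy balance for S: S = 4σT⁴/(1−α).
σT⁴ = 5.67×10⁻⁸·(321)⁴ = 602.0 W m^-2.
S = 4·602.0/0.47 = 5123 W m^-2.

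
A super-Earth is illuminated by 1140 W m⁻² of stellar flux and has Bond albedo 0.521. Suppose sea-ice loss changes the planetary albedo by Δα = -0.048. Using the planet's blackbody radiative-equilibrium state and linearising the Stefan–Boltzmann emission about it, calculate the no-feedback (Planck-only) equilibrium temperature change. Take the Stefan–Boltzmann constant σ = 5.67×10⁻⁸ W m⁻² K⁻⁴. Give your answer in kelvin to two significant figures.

5.5 K

Unperturbed T_e = [1140·(1−0.521)/(4σ)]^¼ = 221.5 K.
The change in absorbed flux is Δ[S(1−α)/4] = −SΔα/4 = 13.68 W m⁻².
Planck response: λ_P = 4σT_e³ = 4·5.67×10⁻⁸·(221.5)³ = 2.465 W m⁻²/K.
Hence the no-feedback warming is ΔF/(4σT_e³) = 5.55 K.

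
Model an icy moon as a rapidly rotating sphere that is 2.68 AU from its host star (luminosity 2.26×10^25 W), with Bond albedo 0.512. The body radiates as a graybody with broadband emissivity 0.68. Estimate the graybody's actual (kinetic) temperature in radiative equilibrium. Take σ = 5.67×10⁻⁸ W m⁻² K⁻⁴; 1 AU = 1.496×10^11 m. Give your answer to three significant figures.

77.1 K

d = 2.68 × 1.496×10^11 m = 4.009×10^11 m.
Flux at the orbit: S = L/(4πd²) = 2.26×10^25/(4π·(4.01×10^11)²) = 11.19 W m⁻².
Absorbed flux (global mean): S(1−α)/4 = 11.19·0.488/4 = 1.365 W m⁻².
Equating to εσT⁴ with ε = 0.68: T = (1.365/0.68σ)^(1/4) = 77.14 K.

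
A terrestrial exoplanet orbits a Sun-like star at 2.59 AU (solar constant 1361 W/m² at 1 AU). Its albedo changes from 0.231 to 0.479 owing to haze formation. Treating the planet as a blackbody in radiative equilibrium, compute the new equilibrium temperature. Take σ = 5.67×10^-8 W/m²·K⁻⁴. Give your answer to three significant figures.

Flux at the orbit: S = 1361/(2.59)² = 202.9 W/m².
With the new albedo, S(1−α₂)/4 = 26.43 W/m², so T₂ = 146.9 K.

147 K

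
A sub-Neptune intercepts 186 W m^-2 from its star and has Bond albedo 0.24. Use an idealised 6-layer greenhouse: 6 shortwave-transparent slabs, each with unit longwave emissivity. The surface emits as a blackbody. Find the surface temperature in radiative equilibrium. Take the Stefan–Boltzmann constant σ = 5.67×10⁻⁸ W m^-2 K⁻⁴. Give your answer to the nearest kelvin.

257 kelvin

OLR = S(1−α)/4 = 35.34 W m^-2; the top layer radiates at T_e = 158.0 K.
Layer-by-layer balance gives σT_s⁴ = (N+1)σT_e⁴, so T_s = 7^¼·158.0 = 257.0 K.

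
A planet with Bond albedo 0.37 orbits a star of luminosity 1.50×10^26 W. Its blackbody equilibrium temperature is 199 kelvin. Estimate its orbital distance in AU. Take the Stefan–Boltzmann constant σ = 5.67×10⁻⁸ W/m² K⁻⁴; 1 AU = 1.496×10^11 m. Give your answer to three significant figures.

0.972 AU

Energy balance gives S = 4σT⁴/(1−α) = 564.6 W/m².
Then d = [L/(4πS)]^(1/2) = 1.454×10^11 m, i.e. 0.9720 AU.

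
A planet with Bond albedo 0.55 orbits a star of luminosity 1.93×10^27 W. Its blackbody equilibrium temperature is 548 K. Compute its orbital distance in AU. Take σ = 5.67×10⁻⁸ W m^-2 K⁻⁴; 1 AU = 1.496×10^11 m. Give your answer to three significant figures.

The flux needed for this T is 4σT⁴/(1−0.55) = 45450 W m^-2.
S = L/(4πd²) → d = √(L/4πS) = √(1.93×10^27/(4π·45450)) = 5.813×10^10 m = 0.3886 AU.

0.389 AU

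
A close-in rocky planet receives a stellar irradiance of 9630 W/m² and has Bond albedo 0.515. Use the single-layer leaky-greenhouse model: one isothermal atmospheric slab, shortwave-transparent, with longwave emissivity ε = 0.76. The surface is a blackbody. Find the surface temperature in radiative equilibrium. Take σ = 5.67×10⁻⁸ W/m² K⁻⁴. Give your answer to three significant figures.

At the top of the atmosphere, σT_e⁴ = S(1−α)/4 = 1168 W/m², giving T_e = 378.8 K.
Surface balance with a leaky layer gives σT_s⁴ = σT_e⁴·2/(2−ε), so T_s = T_e·[2/(2−0.76)]^(1/4) = 426.9 K.

427 kelvin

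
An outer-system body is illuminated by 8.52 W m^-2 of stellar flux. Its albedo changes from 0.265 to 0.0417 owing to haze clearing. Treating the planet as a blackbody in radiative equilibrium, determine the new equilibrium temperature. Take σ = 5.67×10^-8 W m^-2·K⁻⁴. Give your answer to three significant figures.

77.5 K

With the new albedo, S(1−α₂)/4 = 2.041 W m^-2, so T₂ = 77.46 K.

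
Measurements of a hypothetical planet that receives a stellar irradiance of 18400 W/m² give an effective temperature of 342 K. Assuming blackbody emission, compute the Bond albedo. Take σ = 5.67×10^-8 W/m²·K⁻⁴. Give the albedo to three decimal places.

0.831

From σT⁴ = S(1−α)/4 we invert for α: 1−α = 4σT⁴/S.
4σT⁴ = 4·5.67×10⁻⁸·(342)⁴ = 3103 W/m².
1−α = 3103/18400 = 0.1686, so α = 0.8314.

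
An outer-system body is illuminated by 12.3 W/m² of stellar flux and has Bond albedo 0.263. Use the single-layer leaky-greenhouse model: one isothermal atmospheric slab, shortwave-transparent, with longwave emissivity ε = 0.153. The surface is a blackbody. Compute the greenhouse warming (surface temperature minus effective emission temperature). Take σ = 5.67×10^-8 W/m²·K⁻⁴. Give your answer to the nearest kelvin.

Effective emission temperature (TOA balance): σT_e⁴ = S(1−α)/4 = 2.266 W/m² → T_e = 79.51 K.
Surface balance with a leaky layer gives σT_s⁴ = σT_e⁴·2/(2−ε), so T_s = T_e·[2/(2−0.153)]^(1/4) = 81.11 K.
T_s − T_e = 81.11 − 79.51 = 1.598 K.

2 K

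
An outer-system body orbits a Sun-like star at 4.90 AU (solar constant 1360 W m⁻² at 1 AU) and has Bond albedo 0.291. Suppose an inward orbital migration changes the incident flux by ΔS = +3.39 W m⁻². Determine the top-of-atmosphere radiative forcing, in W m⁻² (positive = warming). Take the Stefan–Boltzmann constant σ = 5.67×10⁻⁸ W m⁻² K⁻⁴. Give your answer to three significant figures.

Irradiance scales as 1/d², so S = 1360 W m⁻² × (1/4.90)² = 56.64 W m⁻².
ΔF = Δ[S(1−α)]/4 = (1−0.291)·+3.39/4 = 0.6009 W m⁻².

0.601 W m⁻²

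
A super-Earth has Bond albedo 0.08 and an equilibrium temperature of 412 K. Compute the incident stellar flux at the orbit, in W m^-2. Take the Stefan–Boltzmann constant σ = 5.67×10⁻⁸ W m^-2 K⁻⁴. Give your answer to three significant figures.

7100 W m^-2

From S(1−α)/4 = σT⁴: S = 4σT⁴/(1−α).
The emitted flux is σT⁴ = 1634 W m^-2.
So S = 4×1634/(1−0.08) = 7103 W m^-2.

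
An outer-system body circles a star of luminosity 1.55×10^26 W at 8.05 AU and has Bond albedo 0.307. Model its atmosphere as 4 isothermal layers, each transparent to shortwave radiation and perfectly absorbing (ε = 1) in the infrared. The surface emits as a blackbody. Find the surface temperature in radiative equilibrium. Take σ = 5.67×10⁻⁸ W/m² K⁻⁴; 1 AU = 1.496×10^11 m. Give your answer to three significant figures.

Orbital distance: d = 8.05 AU = 1.204×10^12 m.
S = L/(4πd²) = 8.505 W/m².
OLR = S(1−α)/4 = 1.473 W/m²; the top layer radiates at T_e = 71.40 K.
For an N-layer opaque stack, T_s⁴ = (N+1)T_e⁴, hence T_s = (5)^(1/4)×71.40 K = 106.8 K.

107 kelvin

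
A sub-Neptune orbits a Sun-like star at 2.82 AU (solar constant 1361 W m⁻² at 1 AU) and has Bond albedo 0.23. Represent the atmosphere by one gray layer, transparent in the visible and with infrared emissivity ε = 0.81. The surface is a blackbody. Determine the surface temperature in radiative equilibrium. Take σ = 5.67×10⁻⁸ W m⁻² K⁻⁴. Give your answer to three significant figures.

177 kelvin

Irradiance scales as 1/d², so S = 1361 W m⁻² × (1/2.82)² = 171.1 W m⁻².
Effective emission temperature (TOA balance): σT_e⁴ = S(1−α)/4 = 32.95 W m⁻² → T_e = 155.3 K.
The surface balance (absorbed SW + ε·downward IR = σT_s⁴) with T_a⁴ = T_s⁴/2 reduces to T_s = T_e·[2/(2−ε)]^¼ = 176.8 K.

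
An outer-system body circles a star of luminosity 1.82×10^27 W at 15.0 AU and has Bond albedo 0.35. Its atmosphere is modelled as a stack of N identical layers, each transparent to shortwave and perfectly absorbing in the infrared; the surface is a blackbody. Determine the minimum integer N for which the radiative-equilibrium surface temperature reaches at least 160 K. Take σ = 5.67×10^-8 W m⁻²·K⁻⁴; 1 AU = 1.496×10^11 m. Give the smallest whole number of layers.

Orbital distance: d = 15.0 AU = 2.244×10^12 m.
Flux at the orbit: S = L/(4πd²) = 1.82×10^27/(4π·(2.24×10^12)²) = 28.76 W m⁻².
Top-of-atmosphere balance: σT_e⁴ = S(1−α)/4 = 4.674 W m⁻² → T_e = 95.28 K.
Need (N+1)T_e⁴ ≥ T_s⁴, i.e. N+1 ≥ (160/95.28)⁴ = 7.950.
Rounding up, N = 7.

7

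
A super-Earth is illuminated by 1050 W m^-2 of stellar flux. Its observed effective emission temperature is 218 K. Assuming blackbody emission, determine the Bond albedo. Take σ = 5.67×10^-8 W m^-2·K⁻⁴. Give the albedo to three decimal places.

Energy balance: S(1−α)/4 = σT⁴, so 1−α = 4σT⁴/S.
4σT⁴ = 4·5.67×10⁻⁸·(218)⁴ = 512.2 W m^-2.
1−α = 512.2/1050 = 0.4878, so α = 0.5122.

0.512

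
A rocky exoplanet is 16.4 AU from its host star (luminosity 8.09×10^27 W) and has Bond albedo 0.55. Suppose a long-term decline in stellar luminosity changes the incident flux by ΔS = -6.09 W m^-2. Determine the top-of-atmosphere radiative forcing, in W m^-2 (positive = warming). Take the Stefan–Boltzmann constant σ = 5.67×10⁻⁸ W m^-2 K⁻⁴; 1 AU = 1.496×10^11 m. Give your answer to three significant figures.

-0.685 W m^-2

d = 16.4 × 1.496×10^11 m = 2.453×10^12 m.
Spreading L over a sphere of radius d: S = 8.09×10^27/(4π·2.45×10^12²) = 107.0 W m^-2.
Only a fraction (1−α) is absorbed and it's spread over 4πR², so ΔF = (1−α)ΔS/4 = -0.6851 W m^-2.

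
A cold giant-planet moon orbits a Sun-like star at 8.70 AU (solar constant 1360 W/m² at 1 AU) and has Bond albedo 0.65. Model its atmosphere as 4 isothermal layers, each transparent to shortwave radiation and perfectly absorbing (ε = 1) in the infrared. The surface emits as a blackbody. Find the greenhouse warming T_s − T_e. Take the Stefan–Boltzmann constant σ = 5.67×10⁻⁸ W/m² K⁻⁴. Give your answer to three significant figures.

Flux at the orbit: S = 1360/(8.70)² = 17.97 W/m².
OLR = S(1−α)/4 = 1.572 W/m²; the top layer radiates at T_e = 72.57 K.
T_s = (N+1)^(1/4)·T_e = 108.5 K.
Warming: T_s − T_e = 35.95 K.

35.9 K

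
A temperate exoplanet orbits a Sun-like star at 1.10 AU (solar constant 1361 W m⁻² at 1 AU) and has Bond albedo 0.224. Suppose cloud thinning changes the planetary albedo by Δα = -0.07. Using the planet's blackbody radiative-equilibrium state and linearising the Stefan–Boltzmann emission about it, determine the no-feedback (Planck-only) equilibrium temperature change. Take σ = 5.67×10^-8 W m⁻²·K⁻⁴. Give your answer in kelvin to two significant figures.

By the inverse-square law, S = 1361/1.10² = 1125 W m⁻².
The baseline emission temperature is T_e = 249.1 K.
ΔF = −(S/4)Δα = −(1125/4)×(-0.07) = 19.68 W m⁻².
The Planck feedback parameter is 4σT_e³ = 3.504 W m⁻²/K.
Hence the no-feedback warming is ΔF/(4σT_e³) = 5.62 K.

5.6 K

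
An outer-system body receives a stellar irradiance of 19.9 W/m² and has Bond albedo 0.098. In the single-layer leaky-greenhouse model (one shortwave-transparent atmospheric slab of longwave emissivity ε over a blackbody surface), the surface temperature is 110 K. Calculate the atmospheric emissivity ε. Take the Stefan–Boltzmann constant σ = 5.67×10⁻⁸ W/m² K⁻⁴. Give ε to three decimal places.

0.919

TOA balance gives T_e = 94.32 K.
T_s⁴ = T_e⁴·2/(2−ε) → ε = 2 − 2(T_e/T_s)⁴ = 2 − 2·(94.32/110)⁴ = 0.9189.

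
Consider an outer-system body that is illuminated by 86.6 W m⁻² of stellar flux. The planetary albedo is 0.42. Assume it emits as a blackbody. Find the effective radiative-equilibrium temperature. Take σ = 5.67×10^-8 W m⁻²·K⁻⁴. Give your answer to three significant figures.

122 K

Averaging over the sphere, the absorbed flux is S(1−α)/4 = 12.56 W m⁻².
In equilibrium σT⁴ equals this, so T = 122.0 K.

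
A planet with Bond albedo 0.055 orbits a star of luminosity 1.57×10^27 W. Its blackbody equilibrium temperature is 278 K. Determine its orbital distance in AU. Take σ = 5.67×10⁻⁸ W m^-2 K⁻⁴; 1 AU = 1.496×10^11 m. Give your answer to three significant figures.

Required flux: S = 4σT⁴/(1−α) = 1433 W m^-2.
Then d = [L/(4πS)]^(1/2) = 2.952×10^11 m, i.e. 1.973 AU.

1.97 AU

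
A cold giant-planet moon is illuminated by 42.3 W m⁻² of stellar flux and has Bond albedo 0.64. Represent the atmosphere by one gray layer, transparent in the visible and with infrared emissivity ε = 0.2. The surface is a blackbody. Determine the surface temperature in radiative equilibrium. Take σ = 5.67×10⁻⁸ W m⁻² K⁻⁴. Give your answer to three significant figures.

Effective emission temperature (TOA balance): σT_e⁴ = S(1−α)/4 = 3.807 W m⁻² → T_e = 90.52 K.
The surface balance (absorbed SW + ε·downward IR = σT_s⁴) with T_a⁴ = T_s⁴/2 reduces to T_s = T_e·[2/(2−ε)]^¼ = 92.94 K.

92.9 K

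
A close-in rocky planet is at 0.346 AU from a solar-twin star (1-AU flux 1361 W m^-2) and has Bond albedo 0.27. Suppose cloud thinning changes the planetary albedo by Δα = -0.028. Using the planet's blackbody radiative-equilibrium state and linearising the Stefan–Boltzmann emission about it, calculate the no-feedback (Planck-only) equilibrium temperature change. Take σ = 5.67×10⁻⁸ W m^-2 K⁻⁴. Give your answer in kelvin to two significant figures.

Irradiance scales as 1/d², so S = 1361 W m^-2 × (1/0.346)² = 11370 W m^-2.
Reference equilibrium: T_e = [S(1−α)/(4σ)]^(1/4) = 437.4 K.
TOA radiative forcing: ΔF = −S·Δα/4 = −11370·(-0.028)/4 = 79.58 W m^-2.
Planck response: λ_P = 4σT_e³ = 4·5.67×10⁻⁸·(437.4)³ = 18.98 W m^-2/K.
Hence the no-feedback warming is ΔF/(4σT_e³) = 4.19 K.

4.2 kelvin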